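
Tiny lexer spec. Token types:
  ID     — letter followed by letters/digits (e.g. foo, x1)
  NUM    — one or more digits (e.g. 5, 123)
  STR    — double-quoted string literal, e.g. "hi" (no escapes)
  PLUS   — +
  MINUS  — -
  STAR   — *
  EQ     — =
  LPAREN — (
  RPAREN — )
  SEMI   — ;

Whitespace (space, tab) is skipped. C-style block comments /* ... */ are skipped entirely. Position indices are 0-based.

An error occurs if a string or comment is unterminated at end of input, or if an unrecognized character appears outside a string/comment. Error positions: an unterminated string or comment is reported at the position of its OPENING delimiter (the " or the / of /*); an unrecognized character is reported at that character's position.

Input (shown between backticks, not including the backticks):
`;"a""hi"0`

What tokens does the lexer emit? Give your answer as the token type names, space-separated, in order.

Answer: SEMI STR STR NUM

Derivation:
pos=0: emit SEMI ';'
pos=1: enter STRING mode
pos=1: emit STR "a" (now at pos=4)
pos=4: enter STRING mode
pos=4: emit STR "hi" (now at pos=8)
pos=8: emit NUM '0' (now at pos=9)
DONE. 4 tokens: [SEMI, STR, STR, NUM]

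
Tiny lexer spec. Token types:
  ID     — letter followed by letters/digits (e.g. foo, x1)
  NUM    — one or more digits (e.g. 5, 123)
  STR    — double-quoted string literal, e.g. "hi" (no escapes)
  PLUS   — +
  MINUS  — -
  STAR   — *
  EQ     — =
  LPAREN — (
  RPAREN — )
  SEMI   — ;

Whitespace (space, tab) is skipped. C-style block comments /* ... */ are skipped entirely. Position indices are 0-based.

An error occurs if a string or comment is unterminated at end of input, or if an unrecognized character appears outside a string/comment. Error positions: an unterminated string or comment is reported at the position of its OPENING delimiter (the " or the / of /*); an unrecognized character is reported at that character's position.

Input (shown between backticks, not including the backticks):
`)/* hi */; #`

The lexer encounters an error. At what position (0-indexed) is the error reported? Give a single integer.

pos=0: emit RPAREN ')'
pos=1: enter COMMENT mode (saw '/*')
exit COMMENT mode (now at pos=9)
pos=9: emit SEMI ';'
pos=11: ERROR — unrecognized char '#'

Answer: 11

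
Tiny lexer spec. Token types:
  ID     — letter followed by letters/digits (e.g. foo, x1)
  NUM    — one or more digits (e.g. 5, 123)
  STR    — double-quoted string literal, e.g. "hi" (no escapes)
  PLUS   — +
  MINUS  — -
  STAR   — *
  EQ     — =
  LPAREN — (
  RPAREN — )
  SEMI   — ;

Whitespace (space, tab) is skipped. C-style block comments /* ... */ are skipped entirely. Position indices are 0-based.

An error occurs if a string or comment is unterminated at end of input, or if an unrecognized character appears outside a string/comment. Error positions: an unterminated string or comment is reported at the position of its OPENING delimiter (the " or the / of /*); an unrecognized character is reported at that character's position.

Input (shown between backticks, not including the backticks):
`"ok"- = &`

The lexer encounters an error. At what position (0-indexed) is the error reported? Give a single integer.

Answer: 8

Derivation:
pos=0: enter STRING mode
pos=0: emit STR "ok" (now at pos=4)
pos=4: emit MINUS '-'
pos=6: emit EQ '='
pos=8: ERROR — unrecognized char '&'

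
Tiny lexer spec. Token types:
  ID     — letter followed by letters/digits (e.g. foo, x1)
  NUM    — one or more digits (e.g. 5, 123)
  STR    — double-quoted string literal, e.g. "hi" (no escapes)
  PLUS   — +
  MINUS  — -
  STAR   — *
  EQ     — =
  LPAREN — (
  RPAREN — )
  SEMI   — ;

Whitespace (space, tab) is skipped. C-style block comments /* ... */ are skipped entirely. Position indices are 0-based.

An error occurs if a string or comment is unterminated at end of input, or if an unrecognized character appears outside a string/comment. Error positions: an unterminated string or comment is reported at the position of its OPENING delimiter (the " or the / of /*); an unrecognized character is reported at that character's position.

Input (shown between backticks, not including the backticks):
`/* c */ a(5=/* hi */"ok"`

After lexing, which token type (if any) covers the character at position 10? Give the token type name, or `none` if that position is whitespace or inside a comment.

Answer: NUM

Derivation:
pos=0: enter COMMENT mode (saw '/*')
exit COMMENT mode (now at pos=7)
pos=8: emit ID 'a' (now at pos=9)
pos=9: emit LPAREN '('
pos=10: emit NUM '5' (now at pos=11)
pos=11: emit EQ '='
pos=12: enter COMMENT mode (saw '/*')
exit COMMENT mode (now at pos=20)
pos=20: enter STRING mode
pos=20: emit STR "ok" (now at pos=24)
DONE. 5 tokens: [ID, LPAREN, NUM, EQ, STR]
Position 10: char is '5' -> NUM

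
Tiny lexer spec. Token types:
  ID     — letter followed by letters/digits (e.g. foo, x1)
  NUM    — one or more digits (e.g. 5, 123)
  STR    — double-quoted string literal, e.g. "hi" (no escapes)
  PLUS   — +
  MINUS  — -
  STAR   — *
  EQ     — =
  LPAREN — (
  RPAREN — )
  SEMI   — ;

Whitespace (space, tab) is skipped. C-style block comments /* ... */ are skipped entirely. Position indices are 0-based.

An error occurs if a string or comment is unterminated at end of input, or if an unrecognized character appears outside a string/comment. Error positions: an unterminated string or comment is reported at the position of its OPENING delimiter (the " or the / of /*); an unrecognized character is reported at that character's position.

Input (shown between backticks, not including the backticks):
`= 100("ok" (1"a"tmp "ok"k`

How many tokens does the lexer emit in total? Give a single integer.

Answer: 10

Derivation:
pos=0: emit EQ '='
pos=2: emit NUM '100' (now at pos=5)
pos=5: emit LPAREN '('
pos=6: enter STRING mode
pos=6: emit STR "ok" (now at pos=10)
pos=11: emit LPAREN '('
pos=12: emit NUM '1' (now at pos=13)
pos=13: enter STRING mode
pos=13: emit STR "a" (now at pos=16)
pos=16: emit ID 'tmp' (now at pos=19)
pos=20: enter STRING mode
pos=20: emit STR "ok" (now at pos=24)
pos=24: emit ID 'k' (now at pos=25)
DONE. 10 tokens: [EQ, NUM, LPAREN, STR, LPAREN, NUM, STR, ID, STR, ID]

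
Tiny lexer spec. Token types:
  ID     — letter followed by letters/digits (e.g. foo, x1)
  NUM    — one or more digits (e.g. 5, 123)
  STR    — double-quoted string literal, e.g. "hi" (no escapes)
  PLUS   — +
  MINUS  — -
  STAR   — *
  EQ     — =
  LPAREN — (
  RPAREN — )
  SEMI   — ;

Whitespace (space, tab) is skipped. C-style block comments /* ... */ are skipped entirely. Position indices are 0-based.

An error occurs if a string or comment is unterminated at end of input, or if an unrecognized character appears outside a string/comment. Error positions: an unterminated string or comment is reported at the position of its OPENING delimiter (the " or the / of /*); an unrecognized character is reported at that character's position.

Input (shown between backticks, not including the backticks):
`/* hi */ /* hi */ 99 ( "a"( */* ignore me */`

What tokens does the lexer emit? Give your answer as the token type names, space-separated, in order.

Answer: NUM LPAREN STR LPAREN STAR

Derivation:
pos=0: enter COMMENT mode (saw '/*')
exit COMMENT mode (now at pos=8)
pos=9: enter COMMENT mode (saw '/*')
exit COMMENT mode (now at pos=17)
pos=18: emit NUM '99' (now at pos=20)
pos=21: emit LPAREN '('
pos=23: enter STRING mode
pos=23: emit STR "a" (now at pos=26)
pos=26: emit LPAREN '('
pos=28: emit STAR '*'
pos=29: enter COMMENT mode (saw '/*')
exit COMMENT mode (now at pos=44)
DONE. 5 tokens: [NUM, LPAREN, STR, LPAREN, STAR]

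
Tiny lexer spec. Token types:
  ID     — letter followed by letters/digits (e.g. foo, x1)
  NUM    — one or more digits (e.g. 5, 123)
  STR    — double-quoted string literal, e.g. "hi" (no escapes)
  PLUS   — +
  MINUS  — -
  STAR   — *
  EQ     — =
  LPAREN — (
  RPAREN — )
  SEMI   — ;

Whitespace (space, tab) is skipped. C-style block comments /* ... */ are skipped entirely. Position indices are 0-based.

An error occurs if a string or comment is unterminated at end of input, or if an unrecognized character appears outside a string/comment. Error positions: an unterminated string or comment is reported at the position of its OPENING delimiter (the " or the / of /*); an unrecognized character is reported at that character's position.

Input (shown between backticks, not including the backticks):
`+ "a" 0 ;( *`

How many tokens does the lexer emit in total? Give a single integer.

Answer: 6

Derivation:
pos=0: emit PLUS '+'
pos=2: enter STRING mode
pos=2: emit STR "a" (now at pos=5)
pos=6: emit NUM '0' (now at pos=7)
pos=8: emit SEMI ';'
pos=9: emit LPAREN '('
pos=11: emit STAR '*'
DONE. 6 tokens: [PLUS, STR, NUM, SEMI, LPAREN, STAR]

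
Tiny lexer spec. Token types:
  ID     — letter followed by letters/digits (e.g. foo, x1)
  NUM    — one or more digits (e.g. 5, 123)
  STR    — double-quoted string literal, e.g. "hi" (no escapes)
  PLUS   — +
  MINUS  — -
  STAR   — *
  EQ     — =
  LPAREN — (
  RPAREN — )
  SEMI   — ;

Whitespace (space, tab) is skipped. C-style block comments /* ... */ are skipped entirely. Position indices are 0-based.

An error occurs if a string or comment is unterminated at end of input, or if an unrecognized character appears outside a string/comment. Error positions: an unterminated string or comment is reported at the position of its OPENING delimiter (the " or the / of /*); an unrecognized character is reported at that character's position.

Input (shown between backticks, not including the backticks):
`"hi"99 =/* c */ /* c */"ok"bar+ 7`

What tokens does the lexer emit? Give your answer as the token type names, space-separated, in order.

pos=0: enter STRING mode
pos=0: emit STR "hi" (now at pos=4)
pos=4: emit NUM '99' (now at pos=6)
pos=7: emit EQ '='
pos=8: enter COMMENT mode (saw '/*')
exit COMMENT mode (now at pos=15)
pos=16: enter COMMENT mode (saw '/*')
exit COMMENT mode (now at pos=23)
pos=23: enter STRING mode
pos=23: emit STR "ok" (now at pos=27)
pos=27: emit ID 'bar' (now at pos=30)
pos=30: emit PLUS '+'
pos=32: emit NUM '7' (now at pos=33)
DONE. 7 tokens: [STR, NUM, EQ, STR, ID, PLUS, NUM]

Answer: STR NUM EQ STR ID PLUS NUM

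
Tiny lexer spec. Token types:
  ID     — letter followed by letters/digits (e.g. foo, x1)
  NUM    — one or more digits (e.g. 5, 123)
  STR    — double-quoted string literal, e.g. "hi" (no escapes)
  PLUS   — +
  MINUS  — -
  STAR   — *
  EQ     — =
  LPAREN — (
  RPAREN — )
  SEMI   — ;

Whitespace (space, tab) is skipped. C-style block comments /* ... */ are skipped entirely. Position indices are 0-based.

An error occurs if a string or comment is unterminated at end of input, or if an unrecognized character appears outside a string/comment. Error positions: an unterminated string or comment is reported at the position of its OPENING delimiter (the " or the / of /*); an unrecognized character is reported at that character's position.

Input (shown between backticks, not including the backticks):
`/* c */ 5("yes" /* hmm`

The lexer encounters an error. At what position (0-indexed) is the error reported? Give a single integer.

Answer: 16

Derivation:
pos=0: enter COMMENT mode (saw '/*')
exit COMMENT mode (now at pos=7)
pos=8: emit NUM '5' (now at pos=9)
pos=9: emit LPAREN '('
pos=10: enter STRING mode
pos=10: emit STR "yes" (now at pos=15)
pos=16: enter COMMENT mode (saw '/*')
pos=16: ERROR — unterminated comment (reached EOF)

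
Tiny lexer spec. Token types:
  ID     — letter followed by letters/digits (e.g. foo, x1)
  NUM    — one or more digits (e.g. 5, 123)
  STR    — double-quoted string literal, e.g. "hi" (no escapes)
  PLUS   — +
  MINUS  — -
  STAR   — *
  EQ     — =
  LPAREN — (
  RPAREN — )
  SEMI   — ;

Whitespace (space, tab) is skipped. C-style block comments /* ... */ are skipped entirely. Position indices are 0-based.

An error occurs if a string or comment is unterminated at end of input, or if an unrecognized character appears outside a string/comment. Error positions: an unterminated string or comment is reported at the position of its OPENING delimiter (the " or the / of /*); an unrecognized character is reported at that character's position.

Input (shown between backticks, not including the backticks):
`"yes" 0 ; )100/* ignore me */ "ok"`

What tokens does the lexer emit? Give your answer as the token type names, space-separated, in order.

Answer: STR NUM SEMI RPAREN NUM STR

Derivation:
pos=0: enter STRING mode
pos=0: emit STR "yes" (now at pos=5)
pos=6: emit NUM '0' (now at pos=7)
pos=8: emit SEMI ';'
pos=10: emit RPAREN ')'
pos=11: emit NUM '100' (now at pos=14)
pos=14: enter COMMENT mode (saw '/*')
exit COMMENT mode (now at pos=29)
pos=30: enter STRING mode
pos=30: emit STR "ok" (now at pos=34)
DONE. 6 tokens: [STR, NUM, SEMI, RPAREN, NUM, STR]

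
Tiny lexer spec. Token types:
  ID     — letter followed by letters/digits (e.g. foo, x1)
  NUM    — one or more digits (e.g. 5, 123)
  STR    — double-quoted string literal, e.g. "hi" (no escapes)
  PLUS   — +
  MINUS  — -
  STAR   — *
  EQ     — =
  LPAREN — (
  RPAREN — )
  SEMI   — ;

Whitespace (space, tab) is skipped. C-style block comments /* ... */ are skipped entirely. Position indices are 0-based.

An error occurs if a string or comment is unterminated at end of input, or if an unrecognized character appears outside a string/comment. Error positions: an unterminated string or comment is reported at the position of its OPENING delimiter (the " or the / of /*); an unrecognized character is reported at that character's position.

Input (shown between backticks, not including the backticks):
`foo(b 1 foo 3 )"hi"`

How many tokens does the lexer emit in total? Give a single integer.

Answer: 8

Derivation:
pos=0: emit ID 'foo' (now at pos=3)
pos=3: emit LPAREN '('
pos=4: emit ID 'b' (now at pos=5)
pos=6: emit NUM '1' (now at pos=7)
pos=8: emit ID 'foo' (now at pos=11)
pos=12: emit NUM '3' (now at pos=13)
pos=14: emit RPAREN ')'
pos=15: enter STRING mode
pos=15: emit STR "hi" (now at pos=19)
DONE. 8 tokens: [ID, LPAREN, ID, NUM, ID, NUM, RPAREN, STR]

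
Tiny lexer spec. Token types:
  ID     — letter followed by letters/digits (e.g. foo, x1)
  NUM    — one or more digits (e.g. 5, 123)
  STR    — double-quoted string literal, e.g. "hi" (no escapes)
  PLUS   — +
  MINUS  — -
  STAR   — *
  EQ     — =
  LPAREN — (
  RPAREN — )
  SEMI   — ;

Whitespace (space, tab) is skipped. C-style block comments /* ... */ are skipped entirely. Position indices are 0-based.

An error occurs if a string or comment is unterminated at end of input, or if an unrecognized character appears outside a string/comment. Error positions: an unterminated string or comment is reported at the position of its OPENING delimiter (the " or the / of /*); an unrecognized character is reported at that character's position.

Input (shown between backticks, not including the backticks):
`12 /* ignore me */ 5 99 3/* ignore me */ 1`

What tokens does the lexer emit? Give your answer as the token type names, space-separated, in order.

Answer: NUM NUM NUM NUM NUM

Derivation:
pos=0: emit NUM '12' (now at pos=2)
pos=3: enter COMMENT mode (saw '/*')
exit COMMENT mode (now at pos=18)
pos=19: emit NUM '5' (now at pos=20)
pos=21: emit NUM '99' (now at pos=23)
pos=24: emit NUM '3' (now at pos=25)
pos=25: enter COMMENT mode (saw '/*')
exit COMMENT mode (now at pos=40)
pos=41: emit NUM '1' (now at pos=42)
DONE. 5 tokens: [NUM, NUM, NUM, NUM, NUM]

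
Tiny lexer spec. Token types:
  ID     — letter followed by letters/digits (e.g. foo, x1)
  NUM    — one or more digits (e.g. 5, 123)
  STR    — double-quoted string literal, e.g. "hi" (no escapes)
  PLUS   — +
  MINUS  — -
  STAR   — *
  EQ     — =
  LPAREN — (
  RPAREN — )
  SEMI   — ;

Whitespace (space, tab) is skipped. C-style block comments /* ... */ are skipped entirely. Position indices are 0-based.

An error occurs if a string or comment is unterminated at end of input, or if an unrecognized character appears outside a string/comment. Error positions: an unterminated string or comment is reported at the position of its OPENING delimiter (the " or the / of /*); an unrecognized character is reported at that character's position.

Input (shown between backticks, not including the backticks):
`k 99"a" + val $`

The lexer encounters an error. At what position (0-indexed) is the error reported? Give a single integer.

Answer: 14

Derivation:
pos=0: emit ID 'k' (now at pos=1)
pos=2: emit NUM '99' (now at pos=4)
pos=4: enter STRING mode
pos=4: emit STR "a" (now at pos=7)
pos=8: emit PLUS '+'
pos=10: emit ID 'val' (now at pos=13)
pos=14: ERROR — unrecognized char '$'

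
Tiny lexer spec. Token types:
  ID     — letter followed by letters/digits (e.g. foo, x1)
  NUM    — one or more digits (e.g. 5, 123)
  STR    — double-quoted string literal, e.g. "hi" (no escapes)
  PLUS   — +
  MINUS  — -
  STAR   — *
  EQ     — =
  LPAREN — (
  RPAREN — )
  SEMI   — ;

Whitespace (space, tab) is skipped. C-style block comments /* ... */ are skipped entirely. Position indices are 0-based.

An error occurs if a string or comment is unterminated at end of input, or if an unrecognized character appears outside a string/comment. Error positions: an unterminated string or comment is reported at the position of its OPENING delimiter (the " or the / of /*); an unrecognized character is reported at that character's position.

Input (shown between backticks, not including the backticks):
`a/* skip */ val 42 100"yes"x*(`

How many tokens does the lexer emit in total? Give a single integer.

Answer: 8

Derivation:
pos=0: emit ID 'a' (now at pos=1)
pos=1: enter COMMENT mode (saw '/*')
exit COMMENT mode (now at pos=11)
pos=12: emit ID 'val' (now at pos=15)
pos=16: emit NUM '42' (now at pos=18)
pos=19: emit NUM '100' (now at pos=22)
pos=22: enter STRING mode
pos=22: emit STR "yes" (now at pos=27)
pos=27: emit ID 'x' (now at pos=28)
pos=28: emit STAR '*'
pos=29: emit LPAREN '('
DONE. 8 tokens: [ID, ID, NUM, NUM, STR, ID, STAR, LPAREN]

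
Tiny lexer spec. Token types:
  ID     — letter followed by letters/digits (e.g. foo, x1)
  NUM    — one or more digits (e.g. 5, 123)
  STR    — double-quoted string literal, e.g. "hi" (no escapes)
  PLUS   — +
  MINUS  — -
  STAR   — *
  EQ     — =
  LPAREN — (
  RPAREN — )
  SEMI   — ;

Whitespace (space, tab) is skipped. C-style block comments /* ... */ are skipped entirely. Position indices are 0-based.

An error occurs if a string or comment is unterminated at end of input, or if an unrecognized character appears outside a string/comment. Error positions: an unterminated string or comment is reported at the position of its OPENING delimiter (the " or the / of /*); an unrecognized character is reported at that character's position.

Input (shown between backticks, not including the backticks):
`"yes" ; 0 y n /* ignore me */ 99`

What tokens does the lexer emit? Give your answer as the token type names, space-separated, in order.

Answer: STR SEMI NUM ID ID NUM

Derivation:
pos=0: enter STRING mode
pos=0: emit STR "yes" (now at pos=5)
pos=6: emit SEMI ';'
pos=8: emit NUM '0' (now at pos=9)
pos=10: emit ID 'y' (now at pos=11)
pos=12: emit ID 'n' (now at pos=13)
pos=14: enter COMMENT mode (saw '/*')
exit COMMENT mode (now at pos=29)
pos=30: emit NUM '99' (now at pos=32)
DONE. 6 tokens: [STR, SEMI, NUM, ID, ID, NUM]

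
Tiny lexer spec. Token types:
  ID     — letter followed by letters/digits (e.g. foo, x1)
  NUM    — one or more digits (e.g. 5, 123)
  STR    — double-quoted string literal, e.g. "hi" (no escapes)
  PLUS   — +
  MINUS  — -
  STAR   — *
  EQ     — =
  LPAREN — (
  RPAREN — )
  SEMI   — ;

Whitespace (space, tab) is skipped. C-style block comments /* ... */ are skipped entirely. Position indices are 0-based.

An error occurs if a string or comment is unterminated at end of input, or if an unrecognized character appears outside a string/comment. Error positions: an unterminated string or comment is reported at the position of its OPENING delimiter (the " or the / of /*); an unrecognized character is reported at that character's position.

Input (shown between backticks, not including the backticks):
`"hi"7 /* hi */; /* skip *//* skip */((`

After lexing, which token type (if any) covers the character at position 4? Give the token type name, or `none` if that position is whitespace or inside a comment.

pos=0: enter STRING mode
pos=0: emit STR "hi" (now at pos=4)
pos=4: emit NUM '7' (now at pos=5)
pos=6: enter COMMENT mode (saw '/*')
exit COMMENT mode (now at pos=14)
pos=14: emit SEMI ';'
pos=16: enter COMMENT mode (saw '/*')
exit COMMENT mode (now at pos=26)
pos=26: enter COMMENT mode (saw '/*')
exit COMMENT mode (now at pos=36)
pos=36: emit LPAREN '('
pos=37: emit LPAREN '('
DONE. 5 tokens: [STR, NUM, SEMI, LPAREN, LPAREN]
Position 4: char is '7' -> NUM

Answer: NUM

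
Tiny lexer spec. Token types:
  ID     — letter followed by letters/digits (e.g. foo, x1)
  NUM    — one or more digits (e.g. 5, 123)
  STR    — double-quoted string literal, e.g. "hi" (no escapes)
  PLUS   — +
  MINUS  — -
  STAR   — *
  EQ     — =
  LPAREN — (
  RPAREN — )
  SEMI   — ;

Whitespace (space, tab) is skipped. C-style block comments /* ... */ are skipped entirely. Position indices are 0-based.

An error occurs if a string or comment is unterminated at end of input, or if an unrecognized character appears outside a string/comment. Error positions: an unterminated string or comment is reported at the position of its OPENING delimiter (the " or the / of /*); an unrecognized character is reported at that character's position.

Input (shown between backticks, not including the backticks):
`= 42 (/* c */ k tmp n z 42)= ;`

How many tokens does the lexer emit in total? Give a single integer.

Answer: 11

Derivation:
pos=0: emit EQ '='
pos=2: emit NUM '42' (now at pos=4)
pos=5: emit LPAREN '('
pos=6: enter COMMENT mode (saw '/*')
exit COMMENT mode (now at pos=13)
pos=14: emit ID 'k' (now at pos=15)
pos=16: emit ID 'tmp' (now at pos=19)
pos=20: emit ID 'n' (now at pos=21)
pos=22: emit ID 'z' (now at pos=23)
pos=24: emit NUM '42' (now at pos=26)
pos=26: emit RPAREN ')'
pos=27: emit EQ '='
pos=29: emit SEMI ';'
DONE. 11 tokens: [EQ, NUM, LPAREN, ID, ID, ID, ID, NUM, RPAREN, EQ, SEMI]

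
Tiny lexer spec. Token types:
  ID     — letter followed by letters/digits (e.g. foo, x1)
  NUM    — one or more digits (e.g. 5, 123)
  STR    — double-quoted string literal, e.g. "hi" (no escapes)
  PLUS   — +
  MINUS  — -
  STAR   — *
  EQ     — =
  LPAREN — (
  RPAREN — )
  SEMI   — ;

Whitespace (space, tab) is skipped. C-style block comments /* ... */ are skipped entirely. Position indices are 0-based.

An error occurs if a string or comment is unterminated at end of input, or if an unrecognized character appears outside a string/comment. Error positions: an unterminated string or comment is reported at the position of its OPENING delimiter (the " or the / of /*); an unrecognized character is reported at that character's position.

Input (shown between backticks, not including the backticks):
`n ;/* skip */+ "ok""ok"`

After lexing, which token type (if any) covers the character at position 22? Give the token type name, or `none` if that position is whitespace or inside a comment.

Answer: STR

Derivation:
pos=0: emit ID 'n' (now at pos=1)
pos=2: emit SEMI ';'
pos=3: enter COMMENT mode (saw '/*')
exit COMMENT mode (now at pos=13)
pos=13: emit PLUS '+'
pos=15: enter STRING mode
pos=15: emit STR "ok" (now at pos=19)
pos=19: enter STRING mode
pos=19: emit STR "ok" (now at pos=23)
DONE. 5 tokens: [ID, SEMI, PLUS, STR, STR]
Position 22: char is '"' -> STR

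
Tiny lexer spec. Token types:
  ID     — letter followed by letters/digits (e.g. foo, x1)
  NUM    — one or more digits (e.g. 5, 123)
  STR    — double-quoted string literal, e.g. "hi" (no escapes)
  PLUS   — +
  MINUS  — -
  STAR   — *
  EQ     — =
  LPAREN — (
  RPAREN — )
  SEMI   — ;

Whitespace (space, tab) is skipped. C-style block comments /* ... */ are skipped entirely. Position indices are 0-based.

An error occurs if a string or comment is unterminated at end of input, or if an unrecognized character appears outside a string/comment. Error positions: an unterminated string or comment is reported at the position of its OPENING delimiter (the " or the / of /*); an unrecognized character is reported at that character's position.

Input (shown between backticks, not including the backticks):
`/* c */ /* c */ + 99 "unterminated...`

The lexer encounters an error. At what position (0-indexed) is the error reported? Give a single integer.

pos=0: enter COMMENT mode (saw '/*')
exit COMMENT mode (now at pos=7)
pos=8: enter COMMENT mode (saw '/*')
exit COMMENT mode (now at pos=15)
pos=16: emit PLUS '+'
pos=18: emit NUM '99' (now at pos=20)
pos=21: enter STRING mode
pos=21: ERROR — unterminated string

Answer: 21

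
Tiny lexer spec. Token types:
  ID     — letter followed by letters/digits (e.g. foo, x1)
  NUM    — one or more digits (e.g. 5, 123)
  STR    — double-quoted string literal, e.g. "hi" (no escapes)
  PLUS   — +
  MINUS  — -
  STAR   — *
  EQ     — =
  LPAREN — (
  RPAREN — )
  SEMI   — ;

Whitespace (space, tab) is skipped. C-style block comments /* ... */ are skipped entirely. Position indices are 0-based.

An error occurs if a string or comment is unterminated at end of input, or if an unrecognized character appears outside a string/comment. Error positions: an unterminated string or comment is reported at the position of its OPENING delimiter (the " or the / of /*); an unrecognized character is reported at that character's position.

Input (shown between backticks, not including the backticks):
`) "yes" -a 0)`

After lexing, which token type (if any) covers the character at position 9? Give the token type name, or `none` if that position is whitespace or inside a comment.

pos=0: emit RPAREN ')'
pos=2: enter STRING mode
pos=2: emit STR "yes" (now at pos=7)
pos=8: emit MINUS '-'
pos=9: emit ID 'a' (now at pos=10)
pos=11: emit NUM '0' (now at pos=12)
pos=12: emit RPAREN ')'
DONE. 6 tokens: [RPAREN, STR, MINUS, ID, NUM, RPAREN]
Position 9: char is 'a' -> ID

Answer: ID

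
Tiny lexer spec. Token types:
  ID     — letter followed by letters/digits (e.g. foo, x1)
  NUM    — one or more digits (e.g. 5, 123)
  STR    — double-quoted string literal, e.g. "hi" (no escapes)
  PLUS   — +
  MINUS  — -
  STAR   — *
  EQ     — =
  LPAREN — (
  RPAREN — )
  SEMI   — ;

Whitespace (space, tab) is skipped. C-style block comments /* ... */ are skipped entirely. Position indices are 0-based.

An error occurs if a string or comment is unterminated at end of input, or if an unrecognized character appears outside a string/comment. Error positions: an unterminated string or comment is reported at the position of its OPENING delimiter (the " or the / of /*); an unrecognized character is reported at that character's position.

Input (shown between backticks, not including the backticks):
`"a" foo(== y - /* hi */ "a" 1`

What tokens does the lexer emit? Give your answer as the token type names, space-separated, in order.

pos=0: enter STRING mode
pos=0: emit STR "a" (now at pos=3)
pos=4: emit ID 'foo' (now at pos=7)
pos=7: emit LPAREN '('
pos=8: emit EQ '='
pos=9: emit EQ '='
pos=11: emit ID 'y' (now at pos=12)
pos=13: emit MINUS '-'
pos=15: enter COMMENT mode (saw '/*')
exit COMMENT mode (now at pos=23)
pos=24: enter STRING mode
pos=24: emit STR "a" (now at pos=27)
pos=28: emit NUM '1' (now at pos=29)
DONE. 9 tokens: [STR, ID, LPAREN, EQ, EQ, ID, MINUS, STR, NUM]

Answer: STR ID LPAREN EQ EQ ID MINUS STR NUM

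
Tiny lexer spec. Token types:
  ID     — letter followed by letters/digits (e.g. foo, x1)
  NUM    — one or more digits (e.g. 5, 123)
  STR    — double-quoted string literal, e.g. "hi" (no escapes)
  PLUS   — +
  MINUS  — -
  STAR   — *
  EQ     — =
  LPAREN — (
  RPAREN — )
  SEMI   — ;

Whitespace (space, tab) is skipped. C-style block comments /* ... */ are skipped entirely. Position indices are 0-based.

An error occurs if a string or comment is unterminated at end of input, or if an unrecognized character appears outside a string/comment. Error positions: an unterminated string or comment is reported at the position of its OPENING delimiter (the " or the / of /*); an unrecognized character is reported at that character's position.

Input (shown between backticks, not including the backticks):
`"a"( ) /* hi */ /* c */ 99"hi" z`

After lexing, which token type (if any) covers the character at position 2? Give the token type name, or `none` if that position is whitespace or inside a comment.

Answer: STR

Derivation:
pos=0: enter STRING mode
pos=0: emit STR "a" (now at pos=3)
pos=3: emit LPAREN '('
pos=5: emit RPAREN ')'
pos=7: enter COMMENT mode (saw '/*')
exit COMMENT mode (now at pos=15)
pos=16: enter COMMENT mode (saw '/*')
exit COMMENT mode (now at pos=23)
pos=24: emit NUM '99' (now at pos=26)
pos=26: enter STRING mode
pos=26: emit STR "hi" (now at pos=30)
pos=31: emit ID 'z' (now at pos=32)
DONE. 6 tokens: [STR, LPAREN, RPAREN, NUM, STR, ID]
Position 2: char is '"' -> STR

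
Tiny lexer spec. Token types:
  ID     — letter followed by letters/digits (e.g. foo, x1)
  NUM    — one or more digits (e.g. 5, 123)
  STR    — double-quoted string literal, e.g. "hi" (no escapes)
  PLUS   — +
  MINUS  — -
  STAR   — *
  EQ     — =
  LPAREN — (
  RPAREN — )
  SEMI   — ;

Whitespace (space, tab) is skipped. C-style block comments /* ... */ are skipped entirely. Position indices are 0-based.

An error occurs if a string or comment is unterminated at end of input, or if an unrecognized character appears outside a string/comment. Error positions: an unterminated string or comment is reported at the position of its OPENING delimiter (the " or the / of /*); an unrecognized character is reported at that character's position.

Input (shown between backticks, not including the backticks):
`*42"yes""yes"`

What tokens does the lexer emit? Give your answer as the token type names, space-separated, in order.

Answer: STAR NUM STR STR

Derivation:
pos=0: emit STAR '*'
pos=1: emit NUM '42' (now at pos=3)
pos=3: enter STRING mode
pos=3: emit STR "yes" (now at pos=8)
pos=8: enter STRING mode
pos=8: emit STR "yes" (now at pos=13)
DONE. 4 tokens: [STAR, NUM, STR, STR]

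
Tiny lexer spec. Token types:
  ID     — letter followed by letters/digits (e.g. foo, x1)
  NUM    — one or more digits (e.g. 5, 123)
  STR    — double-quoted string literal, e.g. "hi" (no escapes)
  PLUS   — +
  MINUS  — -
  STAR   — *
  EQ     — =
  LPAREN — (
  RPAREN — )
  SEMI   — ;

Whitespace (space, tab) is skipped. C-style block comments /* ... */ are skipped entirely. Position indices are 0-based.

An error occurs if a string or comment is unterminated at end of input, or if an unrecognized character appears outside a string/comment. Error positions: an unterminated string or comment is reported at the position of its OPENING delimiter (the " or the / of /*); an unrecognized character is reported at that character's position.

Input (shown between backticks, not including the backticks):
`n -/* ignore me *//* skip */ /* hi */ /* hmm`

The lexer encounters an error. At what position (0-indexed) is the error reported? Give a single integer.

Answer: 38

Derivation:
pos=0: emit ID 'n' (now at pos=1)
pos=2: emit MINUS '-'
pos=3: enter COMMENT mode (saw '/*')
exit COMMENT mode (now at pos=18)
pos=18: enter COMMENT mode (saw '/*')
exit COMMENT mode (now at pos=28)
pos=29: enter COMMENT mode (saw '/*')
exit COMMENT mode (now at pos=37)
pos=38: enter COMMENT mode (saw '/*')
pos=38: ERROR — unterminated comment (reached EOF)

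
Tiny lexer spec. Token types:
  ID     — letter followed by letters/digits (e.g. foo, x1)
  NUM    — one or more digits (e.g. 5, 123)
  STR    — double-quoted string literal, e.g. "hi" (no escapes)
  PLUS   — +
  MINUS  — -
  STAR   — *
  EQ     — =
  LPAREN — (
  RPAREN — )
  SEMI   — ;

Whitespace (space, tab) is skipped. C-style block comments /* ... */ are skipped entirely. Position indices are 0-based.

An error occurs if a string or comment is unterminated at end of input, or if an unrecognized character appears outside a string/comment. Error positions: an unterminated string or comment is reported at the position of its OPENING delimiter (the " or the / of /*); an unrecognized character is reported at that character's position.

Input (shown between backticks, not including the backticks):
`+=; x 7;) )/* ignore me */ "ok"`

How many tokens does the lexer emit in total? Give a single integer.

pos=0: emit PLUS '+'
pos=1: emit EQ '='
pos=2: emit SEMI ';'
pos=4: emit ID 'x' (now at pos=5)
pos=6: emit NUM '7' (now at pos=7)
pos=7: emit SEMI ';'
pos=8: emit RPAREN ')'
pos=10: emit RPAREN ')'
pos=11: enter COMMENT mode (saw '/*')
exit COMMENT mode (now at pos=26)
pos=27: enter STRING mode
pos=27: emit STR "ok" (now at pos=31)
DONE. 9 tokens: [PLUS, EQ, SEMI, ID, NUM, SEMI, RPAREN, RPAREN, STR]

Answer: 9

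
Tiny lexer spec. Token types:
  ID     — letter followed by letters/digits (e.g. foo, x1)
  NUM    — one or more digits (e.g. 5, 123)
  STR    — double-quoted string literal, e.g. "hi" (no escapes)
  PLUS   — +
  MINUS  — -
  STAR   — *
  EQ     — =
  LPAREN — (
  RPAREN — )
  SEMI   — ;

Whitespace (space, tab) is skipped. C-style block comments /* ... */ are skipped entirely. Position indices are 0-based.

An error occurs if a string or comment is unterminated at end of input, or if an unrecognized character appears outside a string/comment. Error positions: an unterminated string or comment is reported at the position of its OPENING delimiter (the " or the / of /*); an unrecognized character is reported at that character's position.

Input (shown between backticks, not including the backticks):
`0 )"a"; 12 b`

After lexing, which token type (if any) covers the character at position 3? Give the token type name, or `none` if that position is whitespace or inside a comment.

Answer: STR

Derivation:
pos=0: emit NUM '0' (now at pos=1)
pos=2: emit RPAREN ')'
pos=3: enter STRING mode
pos=3: emit STR "a" (now at pos=6)
pos=6: emit SEMI ';'
pos=8: emit NUM '12' (now at pos=10)
pos=11: emit ID 'b' (now at pos=12)
DONE. 6 tokens: [NUM, RPAREN, STR, SEMI, NUM, ID]
Position 3: char is '"' -> STR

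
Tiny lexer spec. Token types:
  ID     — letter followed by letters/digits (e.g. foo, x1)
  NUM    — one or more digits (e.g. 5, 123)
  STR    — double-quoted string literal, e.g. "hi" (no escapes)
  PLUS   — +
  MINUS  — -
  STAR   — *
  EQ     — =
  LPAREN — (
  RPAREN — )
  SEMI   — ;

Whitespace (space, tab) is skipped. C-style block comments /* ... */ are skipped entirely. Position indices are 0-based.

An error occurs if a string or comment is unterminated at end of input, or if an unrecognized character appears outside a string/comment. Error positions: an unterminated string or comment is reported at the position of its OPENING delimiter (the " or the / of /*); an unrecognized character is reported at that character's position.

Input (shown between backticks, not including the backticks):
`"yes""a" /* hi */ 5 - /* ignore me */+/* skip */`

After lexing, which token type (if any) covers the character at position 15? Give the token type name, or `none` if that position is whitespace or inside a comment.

Answer: none

Derivation:
pos=0: enter STRING mode
pos=0: emit STR "yes" (now at pos=5)
pos=5: enter STRING mode
pos=5: emit STR "a" (now at pos=8)
pos=9: enter COMMENT mode (saw '/*')
exit COMMENT mode (now at pos=17)
pos=18: emit NUM '5' (now at pos=19)
pos=20: emit MINUS '-'
pos=22: enter COMMENT mode (saw '/*')
exit COMMENT mode (now at pos=37)
pos=37: emit PLUS '+'
pos=38: enter COMMENT mode (saw '/*')
exit COMMENT mode (now at pos=48)
DONE. 5 tokens: [STR, STR, NUM, MINUS, PLUS]
Position 15: char is '*' -> none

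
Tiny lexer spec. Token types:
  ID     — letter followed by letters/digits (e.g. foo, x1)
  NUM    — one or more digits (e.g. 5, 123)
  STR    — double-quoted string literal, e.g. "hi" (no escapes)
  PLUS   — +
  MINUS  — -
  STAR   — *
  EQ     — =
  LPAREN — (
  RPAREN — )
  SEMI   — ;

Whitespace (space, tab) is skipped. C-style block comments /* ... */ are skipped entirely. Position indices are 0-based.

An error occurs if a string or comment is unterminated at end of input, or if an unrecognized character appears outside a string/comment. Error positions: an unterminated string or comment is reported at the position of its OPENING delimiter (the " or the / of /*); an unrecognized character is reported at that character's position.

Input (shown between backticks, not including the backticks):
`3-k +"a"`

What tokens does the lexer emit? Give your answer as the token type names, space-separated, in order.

pos=0: emit NUM '3' (now at pos=1)
pos=1: emit MINUS '-'
pos=2: emit ID 'k' (now at pos=3)
pos=4: emit PLUS '+'
pos=5: enter STRING mode
pos=5: emit STR "a" (now at pos=8)
DONE. 5 tokens: [NUM, MINUS, ID, PLUS, STR]

Answer: NUM MINUS ID PLUS STR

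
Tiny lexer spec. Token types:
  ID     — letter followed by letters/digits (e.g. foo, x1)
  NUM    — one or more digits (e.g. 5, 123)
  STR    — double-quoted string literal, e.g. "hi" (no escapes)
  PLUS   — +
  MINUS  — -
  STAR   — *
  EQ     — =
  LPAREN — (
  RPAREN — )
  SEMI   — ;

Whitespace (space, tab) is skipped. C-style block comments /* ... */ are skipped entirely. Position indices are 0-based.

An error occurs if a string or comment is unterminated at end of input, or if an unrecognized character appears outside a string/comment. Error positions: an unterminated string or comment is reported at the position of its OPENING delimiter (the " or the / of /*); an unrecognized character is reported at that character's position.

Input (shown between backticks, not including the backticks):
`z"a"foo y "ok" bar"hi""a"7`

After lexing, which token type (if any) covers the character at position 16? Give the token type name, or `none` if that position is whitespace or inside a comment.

Answer: ID

Derivation:
pos=0: emit ID 'z' (now at pos=1)
pos=1: enter STRING mode
pos=1: emit STR "a" (now at pos=4)
pos=4: emit ID 'foo' (now at pos=7)
pos=8: emit ID 'y' (now at pos=9)
pos=10: enter STRING mode
pos=10: emit STR "ok" (now at pos=14)
pos=15: emit ID 'bar' (now at pos=18)
pos=18: enter STRING mode
pos=18: emit STR "hi" (now at pos=22)
pos=22: enter STRING mode
pos=22: emit STR "a" (now at pos=25)
pos=25: emit NUM '7' (now at pos=26)
DONE. 9 tokens: [ID, STR, ID, ID, STR, ID, STR, STR, NUM]
Position 16: char is 'a' -> ID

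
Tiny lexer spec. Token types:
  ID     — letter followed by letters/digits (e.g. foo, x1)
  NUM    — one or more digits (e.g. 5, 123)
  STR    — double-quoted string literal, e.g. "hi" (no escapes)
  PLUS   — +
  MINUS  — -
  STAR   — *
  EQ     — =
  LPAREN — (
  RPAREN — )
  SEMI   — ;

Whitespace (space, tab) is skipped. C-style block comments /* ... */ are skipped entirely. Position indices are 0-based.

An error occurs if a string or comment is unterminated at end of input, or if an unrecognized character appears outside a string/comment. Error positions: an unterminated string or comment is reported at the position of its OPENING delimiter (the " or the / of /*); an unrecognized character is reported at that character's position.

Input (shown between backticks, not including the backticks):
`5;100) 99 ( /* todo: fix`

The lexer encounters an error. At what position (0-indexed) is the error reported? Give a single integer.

Answer: 12

Derivation:
pos=0: emit NUM '5' (now at pos=1)
pos=1: emit SEMI ';'
pos=2: emit NUM '100' (now at pos=5)
pos=5: emit RPAREN ')'
pos=7: emit NUM '99' (now at pos=9)
pos=10: emit LPAREN '('
pos=12: enter COMMENT mode (saw '/*')
pos=12: ERROR — unterminated comment (reached EOF)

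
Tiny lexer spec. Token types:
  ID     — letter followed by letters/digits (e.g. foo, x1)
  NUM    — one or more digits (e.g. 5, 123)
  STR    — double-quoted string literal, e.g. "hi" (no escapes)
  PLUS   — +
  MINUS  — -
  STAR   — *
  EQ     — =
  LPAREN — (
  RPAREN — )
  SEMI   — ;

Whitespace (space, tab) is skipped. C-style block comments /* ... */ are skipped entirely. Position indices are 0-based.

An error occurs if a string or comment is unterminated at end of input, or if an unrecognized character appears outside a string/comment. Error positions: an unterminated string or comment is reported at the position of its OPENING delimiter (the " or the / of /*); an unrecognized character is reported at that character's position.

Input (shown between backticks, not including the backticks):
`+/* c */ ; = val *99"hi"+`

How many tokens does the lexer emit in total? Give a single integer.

pos=0: emit PLUS '+'
pos=1: enter COMMENT mode (saw '/*')
exit COMMENT mode (now at pos=8)
pos=9: emit SEMI ';'
pos=11: emit EQ '='
pos=13: emit ID 'val' (now at pos=16)
pos=17: emit STAR '*'
pos=18: emit NUM '99' (now at pos=20)
pos=20: enter STRING mode
pos=20: emit STR "hi" (now at pos=24)
pos=24: emit PLUS '+'
DONE. 8 tokens: [PLUS, SEMI, EQ, ID, STAR, NUM, STR, PLUS]

Answer: 8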